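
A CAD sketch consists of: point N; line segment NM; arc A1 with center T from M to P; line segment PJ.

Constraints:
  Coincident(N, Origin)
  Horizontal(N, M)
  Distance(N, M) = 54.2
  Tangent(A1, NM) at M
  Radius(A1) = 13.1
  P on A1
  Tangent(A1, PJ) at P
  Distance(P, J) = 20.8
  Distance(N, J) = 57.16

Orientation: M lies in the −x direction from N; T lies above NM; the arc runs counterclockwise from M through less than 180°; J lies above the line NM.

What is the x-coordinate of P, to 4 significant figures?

-41.27

N is at the origin; N and M share the same y with |NM| = 54.2 and M on the −x side, so M = (-54.20, 0.000). Tangency of A1 to NM means the radius TM is perpendicular to NM, so T = M + (0, 13.1) = (-54.20, 13.10). Since TP ⟂ PJ (tangency), |TJ| = √(13.1² + 20.8²) = 24.58 regardless of where P sits on A1. So J lies on both circle(N, 57.16) and circle(T, 24.58); the above-NM intersection is J = (-44.61, 35.73). P is the foot of the tangent from J: P = (-41.27, 15.21).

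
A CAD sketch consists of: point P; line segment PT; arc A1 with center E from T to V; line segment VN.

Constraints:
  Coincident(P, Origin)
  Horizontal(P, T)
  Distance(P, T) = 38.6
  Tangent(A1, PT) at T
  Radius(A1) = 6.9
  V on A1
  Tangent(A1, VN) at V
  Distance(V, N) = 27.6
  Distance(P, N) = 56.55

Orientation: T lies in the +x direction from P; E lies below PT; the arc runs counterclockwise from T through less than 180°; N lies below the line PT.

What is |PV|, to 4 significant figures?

33.91

P is at the origin; P and T share the same y with |PT| = 38.6 and T on the +x side, so T = (38.60, 0.000). The tangent condition forces ET to be normal to PT, so E = T + (0, -6.9) = (38.60, -6.900). Since EV ⟂ VN (tangency), |EN| = √(6.9² + 27.6²) = 28.45 regardless of where V sits on A1. So N lies on both circle(P, 56.55) and circle(E, 28.45); the below-PT intersection is N = (44.65, -34.70). V is the foot of the tangent from N: V = (32.42, -9.960).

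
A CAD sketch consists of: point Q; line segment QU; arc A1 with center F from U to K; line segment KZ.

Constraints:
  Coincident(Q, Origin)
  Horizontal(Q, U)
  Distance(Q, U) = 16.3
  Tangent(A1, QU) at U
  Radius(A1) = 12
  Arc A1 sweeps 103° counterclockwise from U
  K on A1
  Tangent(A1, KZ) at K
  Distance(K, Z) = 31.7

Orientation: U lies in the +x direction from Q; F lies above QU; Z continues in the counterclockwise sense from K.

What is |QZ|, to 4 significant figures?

50.13

Q is at the origin; Q and U share the same y with |QU| = 16.3 and U on the +x side, so U = (16.30, 0.000). The tangent condition forces FU to be normal to QU, so F = U + (0, 12) = (16.30, 12.00). On A1, U sits at bearing -90° from F; a 103° counterclockwise sweep puts K at bearing 13°, so K = F + 12.0·(cos 13°, sin 13°) = (27.99, 14.70). Since A1 is tangent to KZ there, FK ⟂ KZ, so KZ runs along (−sin 13°, cos 13°); with |KZ| = 31.7, Z = (20.86, 45.59). Then |QZ| = |Z − Q| = 50.13.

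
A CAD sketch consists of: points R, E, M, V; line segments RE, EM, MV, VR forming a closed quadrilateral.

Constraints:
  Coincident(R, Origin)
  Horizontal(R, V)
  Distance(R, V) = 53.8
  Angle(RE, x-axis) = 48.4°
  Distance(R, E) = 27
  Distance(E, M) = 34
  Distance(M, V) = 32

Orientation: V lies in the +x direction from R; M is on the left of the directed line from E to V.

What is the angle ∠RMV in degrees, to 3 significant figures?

64.5°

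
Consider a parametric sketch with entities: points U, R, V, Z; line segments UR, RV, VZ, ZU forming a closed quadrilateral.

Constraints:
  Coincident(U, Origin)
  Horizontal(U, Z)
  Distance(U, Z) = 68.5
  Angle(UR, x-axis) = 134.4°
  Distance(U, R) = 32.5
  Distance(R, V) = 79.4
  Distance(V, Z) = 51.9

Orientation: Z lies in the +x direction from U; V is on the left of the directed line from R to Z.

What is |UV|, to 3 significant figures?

71.8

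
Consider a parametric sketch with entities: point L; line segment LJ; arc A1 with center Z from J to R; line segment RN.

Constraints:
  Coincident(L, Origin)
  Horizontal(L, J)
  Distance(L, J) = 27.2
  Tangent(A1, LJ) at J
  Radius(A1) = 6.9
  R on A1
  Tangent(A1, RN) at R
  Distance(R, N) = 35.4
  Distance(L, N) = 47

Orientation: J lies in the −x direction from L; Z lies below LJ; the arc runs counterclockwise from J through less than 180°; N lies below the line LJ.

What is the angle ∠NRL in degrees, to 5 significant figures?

83.891°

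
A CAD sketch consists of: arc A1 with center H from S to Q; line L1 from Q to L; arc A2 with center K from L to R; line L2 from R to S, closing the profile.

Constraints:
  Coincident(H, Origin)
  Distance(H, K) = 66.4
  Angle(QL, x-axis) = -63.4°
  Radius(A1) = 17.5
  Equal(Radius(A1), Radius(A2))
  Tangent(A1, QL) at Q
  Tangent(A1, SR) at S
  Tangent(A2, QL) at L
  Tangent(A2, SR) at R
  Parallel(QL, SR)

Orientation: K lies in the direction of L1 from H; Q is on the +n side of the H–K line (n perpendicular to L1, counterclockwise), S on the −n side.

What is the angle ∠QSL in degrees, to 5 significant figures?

62.206°

Tangency of A1 to both parallel lines with radius 17.5 puts Q and S at H ± 17.5·n: Q = (15.648, 7.8358), S = (-15.648, -7.8358). Equal radii place L and R the same way about K: L = K + 17.5·n = (45.379, -51.536), R = K − 17.5·n = (14.084, -67.208). Then cos ∠QSL = SQ·SL / (|SQ||SL|), giving 62.206°.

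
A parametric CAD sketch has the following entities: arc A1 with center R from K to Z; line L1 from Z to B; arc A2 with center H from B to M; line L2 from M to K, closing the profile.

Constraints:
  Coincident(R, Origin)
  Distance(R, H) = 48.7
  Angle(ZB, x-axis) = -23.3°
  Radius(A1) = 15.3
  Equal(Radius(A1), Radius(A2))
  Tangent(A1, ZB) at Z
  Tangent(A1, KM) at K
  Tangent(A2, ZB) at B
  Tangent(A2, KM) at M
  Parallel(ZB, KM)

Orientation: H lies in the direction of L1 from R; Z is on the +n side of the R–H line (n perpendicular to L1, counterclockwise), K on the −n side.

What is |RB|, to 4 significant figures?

51.05

The slot axis is L1's direction at -23.3°, so u = (cos -23.3°, sin -23.3°) = (0.9184, -0.3955) and n = (−sin -23.3°, cos -23.3°) = (0.3955, 0.9184). R is at the origin and H lies 48.7 along u from R, so H = 48.7·u = (44.73, -19.26). Tangency of A1 to both parallel lines with radius 15.3 puts Z and K at R ± 15.3·n: Z = (6.052, 14.05), K = (-6.052, -14.05). Equal radii place B and M the same way about H: B = H + 15.3·n = (50.78, -5.211), M = H − 15.3·n = (38.68, -33.32). Then |RB| = |B − R| = 51.05.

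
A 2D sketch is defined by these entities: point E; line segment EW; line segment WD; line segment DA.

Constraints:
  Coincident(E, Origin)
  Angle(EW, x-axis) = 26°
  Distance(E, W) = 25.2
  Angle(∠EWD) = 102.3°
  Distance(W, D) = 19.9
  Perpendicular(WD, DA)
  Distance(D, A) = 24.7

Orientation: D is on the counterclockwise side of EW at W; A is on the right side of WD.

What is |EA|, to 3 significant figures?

55.4

E is at the origin; EW runs at 26.0° with length 25.2, so W = 25.2·(cos 26.0°, sin 26.0°) = (22.6, 11.0). ∠EWD = 102.3°, so WD runs at 26.0° + (180° − 102.3°) = 104° from the x-axis; with |WD| = 19.9, D = W + 19.9·(cos 104°, sin 104°) = (17.9, 30.4). WD is perpendicular to DA; with |DA| = 24.7 on the right of WD, A = D + 24.7·(0.972, 0.237) = (41.9, 36.2). Then |EA| = |A − E| = 55.4.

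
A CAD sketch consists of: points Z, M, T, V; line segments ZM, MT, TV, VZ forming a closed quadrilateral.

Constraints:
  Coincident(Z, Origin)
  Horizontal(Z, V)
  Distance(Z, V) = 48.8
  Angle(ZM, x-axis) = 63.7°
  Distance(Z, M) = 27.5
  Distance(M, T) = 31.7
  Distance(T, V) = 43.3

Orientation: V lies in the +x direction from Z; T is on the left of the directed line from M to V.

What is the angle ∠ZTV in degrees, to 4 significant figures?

56.11°

Checks: |MT| = 31.70 ✓; |TV| = 43.30 ✓.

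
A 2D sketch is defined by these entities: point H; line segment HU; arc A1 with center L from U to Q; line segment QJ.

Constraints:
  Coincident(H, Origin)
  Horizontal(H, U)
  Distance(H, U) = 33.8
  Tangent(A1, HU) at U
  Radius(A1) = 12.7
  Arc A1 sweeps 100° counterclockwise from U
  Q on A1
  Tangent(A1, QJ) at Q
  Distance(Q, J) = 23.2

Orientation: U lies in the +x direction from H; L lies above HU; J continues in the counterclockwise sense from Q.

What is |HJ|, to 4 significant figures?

56.68

H is at the origin; HU is horizontal with |HU| = 33.8 and U on the +x side, so U = (33.80, 0.000). Tangency of A1 to HU means the radius LU is perpendicular to HU, so L = U + (0, 12.7) = (33.80, 12.70). On A1, U sits at bearing -90° from L; a 100° counterclockwise sweep puts Q at bearing 10°, so Q = L + 12.7·(cos 10°, sin 10°) = (46.31, 14.91). Tangency of A1 to QJ means the radius LQ is perpendicular to QJ, so QJ runs along (−sin 10°, cos 10°); with |QJ| = 23.2, J = (42.28, 37.75). Then |HJ| = |J − H| = 56.68.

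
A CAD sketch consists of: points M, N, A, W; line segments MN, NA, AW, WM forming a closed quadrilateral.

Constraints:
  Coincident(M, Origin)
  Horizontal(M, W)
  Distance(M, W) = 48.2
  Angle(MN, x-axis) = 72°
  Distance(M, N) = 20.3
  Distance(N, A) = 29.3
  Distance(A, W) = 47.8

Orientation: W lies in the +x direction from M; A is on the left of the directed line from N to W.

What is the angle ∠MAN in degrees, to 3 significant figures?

8.91°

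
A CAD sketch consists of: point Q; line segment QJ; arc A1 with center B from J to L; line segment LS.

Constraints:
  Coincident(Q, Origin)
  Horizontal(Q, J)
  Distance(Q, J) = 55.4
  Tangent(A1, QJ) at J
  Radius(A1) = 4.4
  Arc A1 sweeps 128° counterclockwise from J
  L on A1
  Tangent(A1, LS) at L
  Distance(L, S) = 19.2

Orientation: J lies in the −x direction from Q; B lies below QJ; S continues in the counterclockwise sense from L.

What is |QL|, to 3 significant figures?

59.3

A1 meets QJ tangentially, so BJ is at right angles to QJ, so B = J + (0, -4.4) = (-55.4, -4.40). On A1, J sits at bearing 90° from B; a 128° counterclockwise sweep puts L at bearing 218°, so L = B + 4.4·(cos 218°, sin 218°) = (-58.9, -7.11). Then |QL| = |L − Q| = 59.3.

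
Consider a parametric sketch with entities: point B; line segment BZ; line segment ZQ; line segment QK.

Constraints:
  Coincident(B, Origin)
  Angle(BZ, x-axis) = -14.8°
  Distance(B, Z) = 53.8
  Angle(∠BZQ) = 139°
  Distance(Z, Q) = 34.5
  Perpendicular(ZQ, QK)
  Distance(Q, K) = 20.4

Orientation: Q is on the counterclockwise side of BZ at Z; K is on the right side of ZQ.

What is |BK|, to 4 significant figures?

93.50

B is at the origin; BZ runs at -14.8° with length 53.8, so Z = 53.8·(cos -14.8°, sin -14.8°) = (52.02, -13.74). ∠BZQ = 139.0°, so ZQ runs at -14.8° + (180° − 139.0°) = 26.20° from the x-axis; with |ZQ| = 34.5, Q = Z + 34.5·(cos 26.20°, sin 26.20°) = (82.97, 1.489). ZQ ⟂ QK; with |QK| = 20.4 on the right of ZQ, K = Q + 20.4·(0.4415, -0.8973) = (91.98, -16.82). Then |BK| = |K − B| = 93.50.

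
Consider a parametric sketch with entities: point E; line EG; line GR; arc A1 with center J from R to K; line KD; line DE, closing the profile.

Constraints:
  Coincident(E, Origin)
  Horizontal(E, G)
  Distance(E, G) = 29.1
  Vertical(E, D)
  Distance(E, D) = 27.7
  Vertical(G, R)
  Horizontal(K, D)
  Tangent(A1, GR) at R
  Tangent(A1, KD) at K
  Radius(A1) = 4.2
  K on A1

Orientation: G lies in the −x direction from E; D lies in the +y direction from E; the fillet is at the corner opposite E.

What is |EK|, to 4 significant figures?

37.25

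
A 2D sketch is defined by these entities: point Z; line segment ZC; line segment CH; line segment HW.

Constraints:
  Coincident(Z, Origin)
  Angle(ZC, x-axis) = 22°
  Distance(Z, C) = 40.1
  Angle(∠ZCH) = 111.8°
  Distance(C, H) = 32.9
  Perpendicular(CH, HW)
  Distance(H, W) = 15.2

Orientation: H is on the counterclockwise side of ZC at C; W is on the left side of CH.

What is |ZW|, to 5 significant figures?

52.626

Z is at the origin; ZC runs at 22.0° with length 40.1, so C = 40.1·(cos 22.0°, sin 22.0°) = (37.180, 15.022). ∠ZCH = 111.8°, so CH runs at 22.0° + (180° − 111.8°) = 90.200° from the x-axis; with |CH| = 32.9, H = C + 32.9·(cos 90.200°, sin 90.200°) = (37.065, 47.922). CH is perpendicular to HW; with |HW| = 15.2 on the left of CH, W = H + 15.2·(-0.99999, -0.0034907) = (21.865, 47.868). Then |ZW| = |W − Z| = 52.626.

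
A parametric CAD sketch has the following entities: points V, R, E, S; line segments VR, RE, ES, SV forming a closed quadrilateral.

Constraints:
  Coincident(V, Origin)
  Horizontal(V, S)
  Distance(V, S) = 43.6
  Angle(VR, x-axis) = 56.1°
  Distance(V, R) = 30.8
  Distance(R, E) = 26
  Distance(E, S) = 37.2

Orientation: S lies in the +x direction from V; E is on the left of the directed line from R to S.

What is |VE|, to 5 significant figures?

54.900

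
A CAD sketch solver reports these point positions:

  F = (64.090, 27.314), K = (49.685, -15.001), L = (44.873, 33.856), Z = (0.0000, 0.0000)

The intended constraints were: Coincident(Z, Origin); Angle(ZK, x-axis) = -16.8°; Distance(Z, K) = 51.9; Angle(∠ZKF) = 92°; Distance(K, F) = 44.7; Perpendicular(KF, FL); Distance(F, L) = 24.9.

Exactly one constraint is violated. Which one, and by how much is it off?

Distance(F, L) = 24.9 — off by 4.60.

Z = (0.00, 0.00) ✓; ZK at -16.80° ✓; |ZK| = 51.90 ✓; ∠ZKF = 92.00° ✓; |KF| = 44.70 ✓; ∠(KF, FL) = 90.00° ✓; |FL| = 20.30 ✗.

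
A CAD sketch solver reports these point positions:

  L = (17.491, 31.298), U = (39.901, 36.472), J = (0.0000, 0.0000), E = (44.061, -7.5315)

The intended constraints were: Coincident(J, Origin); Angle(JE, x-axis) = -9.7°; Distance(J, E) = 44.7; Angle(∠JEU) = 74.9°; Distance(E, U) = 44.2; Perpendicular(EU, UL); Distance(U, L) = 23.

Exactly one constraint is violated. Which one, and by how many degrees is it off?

Perpendicular(EU, UL) — off by 7.60°.

J = (0.00, 0.00) ✓; JE at -9.700° ✓; |JE| = 44.70 ✓; ∠JEU = 74.90° ✓; |EU| = 44.20 ✓; ∠(EU, UL) = 97.60° ✗; |UL| = 23.00 ✓.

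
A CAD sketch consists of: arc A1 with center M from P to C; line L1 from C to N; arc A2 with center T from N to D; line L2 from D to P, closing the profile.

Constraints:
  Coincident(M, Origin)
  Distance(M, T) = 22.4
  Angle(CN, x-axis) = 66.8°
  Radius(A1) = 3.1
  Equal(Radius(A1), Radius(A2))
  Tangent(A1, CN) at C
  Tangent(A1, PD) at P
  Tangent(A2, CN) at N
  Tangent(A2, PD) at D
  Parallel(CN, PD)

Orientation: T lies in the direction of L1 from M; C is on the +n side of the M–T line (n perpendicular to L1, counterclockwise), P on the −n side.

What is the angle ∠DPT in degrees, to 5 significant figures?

7.8793°

Tangency of A1 to both parallel lines with radius 3.1 puts C and P at M ± 3.1·n: C = (-2.8493, 1.2212), P = (2.8493, -1.2212). Equal radii place N and D the same way about T: N = T + 3.1·n = (5.9750, 21.810), D = T − 3.1·n = (11.674, 19.367). Then cos ∠DPT = PD·PT / (|PD||PT|), giving 7.8793°.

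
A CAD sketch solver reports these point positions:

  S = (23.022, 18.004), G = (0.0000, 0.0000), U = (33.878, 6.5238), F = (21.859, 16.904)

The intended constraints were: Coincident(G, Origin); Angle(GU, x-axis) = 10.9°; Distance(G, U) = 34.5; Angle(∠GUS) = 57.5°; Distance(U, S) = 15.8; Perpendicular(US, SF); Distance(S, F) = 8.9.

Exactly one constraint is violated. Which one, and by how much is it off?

Distance(S, F) = 8.9 — off by 7.30.

G = (0.00, 0.00) ✓; GU at 10.90° ✓; |GU| = 34.50 ✓; ∠GUS = 57.50° ✓; |US| = 15.80 ✓; ∠(US, SF) = 90.01° ✓; |SF| = 1.601 ✗.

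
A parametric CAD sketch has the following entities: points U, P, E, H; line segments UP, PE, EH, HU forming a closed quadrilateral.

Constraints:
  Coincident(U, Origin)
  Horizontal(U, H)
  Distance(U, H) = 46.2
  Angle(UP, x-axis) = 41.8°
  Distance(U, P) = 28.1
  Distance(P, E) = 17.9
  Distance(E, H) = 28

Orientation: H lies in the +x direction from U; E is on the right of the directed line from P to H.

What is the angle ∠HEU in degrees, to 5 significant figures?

174.61°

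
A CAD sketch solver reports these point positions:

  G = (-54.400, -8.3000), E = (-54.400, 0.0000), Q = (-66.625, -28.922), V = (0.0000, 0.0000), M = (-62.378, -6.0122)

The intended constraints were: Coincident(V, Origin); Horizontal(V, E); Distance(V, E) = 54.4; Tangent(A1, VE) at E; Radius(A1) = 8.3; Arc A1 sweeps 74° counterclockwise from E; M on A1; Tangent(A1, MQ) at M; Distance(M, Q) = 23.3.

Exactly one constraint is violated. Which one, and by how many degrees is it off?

Tangent(A1, MQ) at M — off by 5.50°.

V = (0.00, 0.00) ✓; V.y = 0.00, E.y = 0.00 ✓; |VE| = 54.40 ✓; ∠(GE, EV) = 90.00° ✓; |GE| = 8.300 ✓; bearing(G→M) − bearing(G→E) = 74.00° ✓; |GM| = 8.300 ✓; ∠(GM, MQ) = 84.50° ✗; |MQ| = 23.30 ✓.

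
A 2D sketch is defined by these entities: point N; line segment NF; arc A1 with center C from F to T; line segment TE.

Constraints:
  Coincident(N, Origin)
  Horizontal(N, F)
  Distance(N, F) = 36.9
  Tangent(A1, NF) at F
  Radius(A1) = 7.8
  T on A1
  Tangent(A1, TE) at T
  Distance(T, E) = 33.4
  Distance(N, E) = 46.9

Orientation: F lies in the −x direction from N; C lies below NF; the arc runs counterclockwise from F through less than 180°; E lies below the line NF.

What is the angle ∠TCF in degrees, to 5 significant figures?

123.96°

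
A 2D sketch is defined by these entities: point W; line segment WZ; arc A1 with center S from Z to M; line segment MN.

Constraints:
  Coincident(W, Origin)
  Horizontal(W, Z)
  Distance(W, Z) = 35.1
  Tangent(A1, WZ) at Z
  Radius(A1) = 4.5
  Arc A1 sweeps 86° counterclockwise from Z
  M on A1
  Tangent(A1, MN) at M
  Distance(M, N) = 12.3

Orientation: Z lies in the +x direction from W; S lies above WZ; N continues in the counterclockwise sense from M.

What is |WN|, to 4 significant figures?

43.67

On A1, Z sits at bearing -90° from S; an 86° counterclockwise sweep puts M at bearing -4°, so M = S + 4.5·(cos -4°, sin -4°) = (39.59, 4.186). A1 meets MN tangentially, so SM is at right angles to MN, so MN runs along (−sin -4°, cos -4°); with |MN| = 12.3, N = (40.45, 16.46). Then |WN| = |N − W| = 43.67.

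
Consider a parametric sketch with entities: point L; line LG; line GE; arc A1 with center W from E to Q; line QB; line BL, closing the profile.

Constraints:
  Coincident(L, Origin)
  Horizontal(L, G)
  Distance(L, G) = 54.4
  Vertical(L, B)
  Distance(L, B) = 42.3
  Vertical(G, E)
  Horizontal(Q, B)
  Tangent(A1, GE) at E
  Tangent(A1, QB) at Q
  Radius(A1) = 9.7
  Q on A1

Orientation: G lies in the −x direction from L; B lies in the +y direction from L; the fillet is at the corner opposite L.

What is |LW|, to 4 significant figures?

55.32

L is at the origin; LG is horizontal with |LG| = 54.4 and G on the −x side, so G = (-54.40, 0.000). L and B share the same x with |LB| = 42.3 and B on the +y side, so B = (0.000, 42.30). The virtual corner opposite L is at (-54.40, 42.30). Tangency of A1 to GE means the radius WE is perpendicular to GE and tangency of A1 to QB means the radius WQ is perpendicular to QB, with radius 9.7, so the center W sits 9.7 in from both sides at W = (-44.70, 32.60). Then |LW| = |W − L| = 55.32.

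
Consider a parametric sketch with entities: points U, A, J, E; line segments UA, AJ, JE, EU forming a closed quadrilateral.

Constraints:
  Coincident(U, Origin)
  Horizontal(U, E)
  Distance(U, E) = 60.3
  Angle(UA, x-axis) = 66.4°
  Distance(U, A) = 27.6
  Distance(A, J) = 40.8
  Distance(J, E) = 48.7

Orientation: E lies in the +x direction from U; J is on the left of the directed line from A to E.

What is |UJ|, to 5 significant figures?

65.347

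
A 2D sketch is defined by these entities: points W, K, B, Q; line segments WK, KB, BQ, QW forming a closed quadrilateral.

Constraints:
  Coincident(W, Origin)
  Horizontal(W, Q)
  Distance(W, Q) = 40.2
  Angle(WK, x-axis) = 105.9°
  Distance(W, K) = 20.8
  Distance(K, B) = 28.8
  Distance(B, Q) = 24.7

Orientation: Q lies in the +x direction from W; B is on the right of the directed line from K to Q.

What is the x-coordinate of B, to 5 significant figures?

15.505

W is at the origin; WQ is horizontal with |WQ| = 40.2 and Q in +x, so Q = (40.2, 0). WK runs at 105.9° with |WK| = 20.8, so K = (-5.6984, 20.004). B is determined by |KB| = 28.8 and |BQ| = 24.7 together: it lies at the intersection of circle(K, 28.8) and circle(Q, 24.7). With |KQ| = 50.068, the foot of the radical line on KQ is 27.225 from K and the perpendicular offset is √(28.8² − 27.225²) = 9.3947. Taking the right-of-KQ solution: B = (15.505, 0.51467).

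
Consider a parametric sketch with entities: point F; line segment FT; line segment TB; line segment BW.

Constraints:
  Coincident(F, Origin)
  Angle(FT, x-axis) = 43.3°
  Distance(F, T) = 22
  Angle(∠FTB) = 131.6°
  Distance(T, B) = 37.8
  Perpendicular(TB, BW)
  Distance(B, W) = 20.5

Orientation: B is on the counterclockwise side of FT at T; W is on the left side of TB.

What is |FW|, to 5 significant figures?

52.563

F is at the origin; FT runs at 43.3° with length 22.0, so T = 22.0·(cos 43.3°, sin 43.3°) = (16.011, 15.088). ∠FTB = 131.6°, so TB runs at 43.3° + (180° − 131.6°) = 91.700° from the x-axis; with |TB| = 37.8, B = T + 37.8·(cos 91.700°, sin 91.700°) = (14.890, 52.871). The perpendicularity gives BW at right angles to TB; with |BW| = 20.5 on the left of TB, W = B + 20.5·(-0.99956, -0.029666) = (-5.6014, 52.263). Then |FW| = |W − F| = 52.563.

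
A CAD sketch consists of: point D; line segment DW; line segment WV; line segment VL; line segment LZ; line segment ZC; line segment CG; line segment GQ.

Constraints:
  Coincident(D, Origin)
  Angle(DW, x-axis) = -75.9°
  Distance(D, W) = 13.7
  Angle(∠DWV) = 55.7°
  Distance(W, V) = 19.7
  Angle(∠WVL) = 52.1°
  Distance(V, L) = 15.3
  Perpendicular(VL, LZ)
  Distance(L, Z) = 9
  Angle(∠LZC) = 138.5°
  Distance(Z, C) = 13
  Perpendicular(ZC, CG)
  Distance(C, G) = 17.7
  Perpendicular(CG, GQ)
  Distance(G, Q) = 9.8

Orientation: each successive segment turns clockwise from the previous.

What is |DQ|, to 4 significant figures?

16.61

D is at the origin; DW runs at -75.9° with length 13.7, so W = (3.338, -13.29). ∠DWV = 55.7° gives WV at 159.8° from the x-axis; with |WV| = 19.7, V = (-15.15, -6.485). ∠WVL = 52.1° gives VL at 31.90° from the x-axis; with |VL| = 15.3, L = (-2.162, 1.600). The perpendicularity gives LZ at right angles to VL, so LZ runs at -58.10°; with |LZ| = 9.0, Z = (2.594, -6.041). ∠LZC = 138.5° gives ZC at -99.60° from the x-axis; with |ZC| = 13.0, C = (0.4264, -18.86). ZC is perpendicular to CG, so CG runs at 170.4°; with |CG| = 17.7, G = (-17.03, -15.91). The perpendicularity gives GQ at right angles to CG, so GQ runs at 80.40°; with |GQ| = 9.8, Q = (-15.39, -6.244). Then |DQ| = |Q − D| = 16.61.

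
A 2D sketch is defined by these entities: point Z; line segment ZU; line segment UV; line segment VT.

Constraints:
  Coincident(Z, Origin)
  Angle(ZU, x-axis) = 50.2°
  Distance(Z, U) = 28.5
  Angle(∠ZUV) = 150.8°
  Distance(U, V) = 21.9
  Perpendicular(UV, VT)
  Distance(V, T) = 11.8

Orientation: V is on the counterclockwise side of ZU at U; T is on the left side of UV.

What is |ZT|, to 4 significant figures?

46.83

∠ZUV = 150.8°, so UV runs at 50.2° + (180° − 150.8°) = 79.40° from the x-axis; with |UV| = 21.9, V = U + 21.9·(cos 79.40°, sin 79.40°) = (22.27, 43.42). UV ⟂ VT; with |VT| = 11.8 on the left of UV, T = V + 11.8·(-0.9829, 0.1840) = (10.67, 45.59). Then |ZT| = |T − Z| = 46.83.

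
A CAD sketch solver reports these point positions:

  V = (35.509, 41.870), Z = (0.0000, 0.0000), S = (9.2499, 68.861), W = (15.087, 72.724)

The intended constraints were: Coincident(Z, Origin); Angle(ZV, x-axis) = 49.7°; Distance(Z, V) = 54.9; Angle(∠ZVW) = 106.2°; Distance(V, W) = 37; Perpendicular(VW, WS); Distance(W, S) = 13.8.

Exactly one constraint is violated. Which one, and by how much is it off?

Distance(W, S) = 13.8 — off by 6.80.

Z = (0.00, 0.00) ✓; ZV at 49.70° ✓; |ZV| = 54.90 ✓; ∠ZVW = 106.2° ✓; |VW| = 37.00 ✓; ∠(VW, WS) = 90.00° ✓; |WS| = 7.000 ✗.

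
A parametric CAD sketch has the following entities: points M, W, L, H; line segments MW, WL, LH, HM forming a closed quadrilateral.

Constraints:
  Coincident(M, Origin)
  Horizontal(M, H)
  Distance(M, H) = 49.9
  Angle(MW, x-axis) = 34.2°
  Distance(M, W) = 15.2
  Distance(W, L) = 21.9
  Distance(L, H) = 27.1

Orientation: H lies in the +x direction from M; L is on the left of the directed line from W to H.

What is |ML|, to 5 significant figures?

37.085

M is at the origin; MH is horizontal with |MH| = 49.9 and H in +x, so H = (49.9, 0). MW runs at 34.2° with |MW| = 15.2, so W = (12.572, 8.5437). L is determined by |WL| = 21.9 and |LH| = 27.1 together: it lies at the intersection of circle(W, 21.9) and circle(H, 27.1). With |WH| = 38.294, the foot of the radical line on WH is 15.820 from W and the perpendicular offset is √(21.9² − 15.820²) = 15.144. Taking the left-of-WH solution: L = (31.372, 19.776).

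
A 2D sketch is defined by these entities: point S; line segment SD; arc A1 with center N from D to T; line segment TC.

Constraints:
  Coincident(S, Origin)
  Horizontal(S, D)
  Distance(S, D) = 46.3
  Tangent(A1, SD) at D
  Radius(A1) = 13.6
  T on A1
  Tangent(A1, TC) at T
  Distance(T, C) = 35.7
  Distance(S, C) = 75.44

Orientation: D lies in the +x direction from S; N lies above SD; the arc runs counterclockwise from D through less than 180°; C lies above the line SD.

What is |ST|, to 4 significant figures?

61.69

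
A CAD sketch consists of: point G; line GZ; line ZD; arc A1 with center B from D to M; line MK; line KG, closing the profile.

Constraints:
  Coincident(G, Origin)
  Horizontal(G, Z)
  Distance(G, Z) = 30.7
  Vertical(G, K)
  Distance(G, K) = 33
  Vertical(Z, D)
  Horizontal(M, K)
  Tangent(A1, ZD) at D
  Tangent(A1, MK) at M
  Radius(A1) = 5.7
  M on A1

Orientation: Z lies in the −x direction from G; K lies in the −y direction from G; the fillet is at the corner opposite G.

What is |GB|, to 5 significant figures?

37.017

G is at the origin; GZ is horizontal with |GZ| = 30.7 and Z on the −x side, so Z = (-30.700, 0.0000). G and K share the same x with |GK| = 33.0 and K on the −y side, so K = (0.0000, -33.000). The virtual corner opposite G is at (-30.700, -33.000). Since A1 is tangent to ZD there, BD ⟂ ZD and since A1 is tangent to MK there, BM ⟂ MK, with radius 5.7, so the center B sits 5.7 in from both sides at B = (-25.000, -27.300). Then |GB| = |B − G| = 37.017.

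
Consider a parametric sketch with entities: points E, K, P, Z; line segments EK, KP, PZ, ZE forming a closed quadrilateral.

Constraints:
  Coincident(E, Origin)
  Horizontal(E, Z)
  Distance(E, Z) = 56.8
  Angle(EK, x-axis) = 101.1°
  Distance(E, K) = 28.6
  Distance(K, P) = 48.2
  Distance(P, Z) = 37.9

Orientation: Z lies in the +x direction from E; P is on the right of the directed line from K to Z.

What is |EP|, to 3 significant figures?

24.2

Checks: |KP| = 48.20 ✓; |PZ| = 37.90 ✓.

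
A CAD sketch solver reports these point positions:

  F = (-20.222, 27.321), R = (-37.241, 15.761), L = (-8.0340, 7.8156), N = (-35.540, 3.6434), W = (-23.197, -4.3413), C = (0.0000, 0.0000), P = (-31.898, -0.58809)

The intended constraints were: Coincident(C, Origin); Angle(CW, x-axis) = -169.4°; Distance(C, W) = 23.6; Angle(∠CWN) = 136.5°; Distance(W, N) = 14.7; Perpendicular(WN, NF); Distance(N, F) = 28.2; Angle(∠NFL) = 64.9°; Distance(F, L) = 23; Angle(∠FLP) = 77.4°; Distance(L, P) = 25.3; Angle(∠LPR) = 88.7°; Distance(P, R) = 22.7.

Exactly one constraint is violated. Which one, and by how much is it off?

Distance(P, R) = 22.7 — off by 5.50.

C = (0.00, 0.00) ✓; CW at -169.4° ✓; |CW| = 23.60 ✓; ∠CWN = 136.5° ✓; |WN| = 14.70 ✓; ∠(WN, NF) = 90.00° ✓; |NF| = 28.20 ✓; ∠NFL = 64.90° ✓; |FL| = 23.00 ✓; ∠FLP = 77.40° ✓; |LP| = 25.30 ✓; ∠LPR = 88.70° ✓; |PR| = 17.20 ✗.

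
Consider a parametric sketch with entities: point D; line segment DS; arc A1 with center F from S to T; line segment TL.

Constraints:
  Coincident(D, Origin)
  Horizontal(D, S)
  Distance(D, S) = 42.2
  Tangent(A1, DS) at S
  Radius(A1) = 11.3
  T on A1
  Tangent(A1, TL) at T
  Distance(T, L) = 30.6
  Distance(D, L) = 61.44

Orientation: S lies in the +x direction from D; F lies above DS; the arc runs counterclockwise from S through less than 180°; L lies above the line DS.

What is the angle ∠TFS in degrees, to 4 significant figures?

108.9°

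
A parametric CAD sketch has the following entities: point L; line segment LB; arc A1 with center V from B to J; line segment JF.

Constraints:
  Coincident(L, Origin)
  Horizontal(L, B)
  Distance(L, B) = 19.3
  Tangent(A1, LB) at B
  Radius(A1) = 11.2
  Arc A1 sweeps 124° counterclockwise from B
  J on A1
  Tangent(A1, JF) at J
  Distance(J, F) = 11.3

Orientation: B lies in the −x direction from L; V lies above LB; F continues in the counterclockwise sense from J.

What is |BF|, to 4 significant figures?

26.99

L is at the origin; L and B share the same y with |LB| = 19.3 and B on the −x side, so B = (-19.30, 0.000). The tangent condition forces VB to be normal to LB, so V = B + (0, 11.2) = (-19.30, 11.20). On A1, B sits at bearing -90° from V; a 124° counterclockwise sweep puts J at bearing 34°, so J = V + 11.2·(cos 34°, sin 34°) = (-10.01, 17.46). The tangent condition forces VJ to be normal to JF, so JF runs along (−sin 34°, cos 34°); with |JF| = 11.3, F = (-16.33, 26.83). Then |BF| = |F − B| = 26.99.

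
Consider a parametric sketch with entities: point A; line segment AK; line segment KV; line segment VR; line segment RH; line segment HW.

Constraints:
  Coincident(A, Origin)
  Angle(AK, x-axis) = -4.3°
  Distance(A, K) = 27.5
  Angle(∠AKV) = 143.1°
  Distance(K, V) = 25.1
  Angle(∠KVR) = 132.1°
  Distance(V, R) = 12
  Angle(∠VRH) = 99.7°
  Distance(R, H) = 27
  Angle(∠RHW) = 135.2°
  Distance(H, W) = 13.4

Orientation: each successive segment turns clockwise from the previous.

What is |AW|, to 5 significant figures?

29.400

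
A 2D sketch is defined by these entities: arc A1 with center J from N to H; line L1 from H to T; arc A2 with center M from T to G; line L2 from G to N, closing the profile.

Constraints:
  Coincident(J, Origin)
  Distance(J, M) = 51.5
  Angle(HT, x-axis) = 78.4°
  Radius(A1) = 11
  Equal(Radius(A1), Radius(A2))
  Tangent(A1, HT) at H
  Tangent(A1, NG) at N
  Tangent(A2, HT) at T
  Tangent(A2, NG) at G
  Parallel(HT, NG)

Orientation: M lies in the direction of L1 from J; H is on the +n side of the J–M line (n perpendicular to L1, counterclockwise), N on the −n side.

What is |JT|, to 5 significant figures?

52.662

The slot axis is L1's direction at 78.4°, so u = (cos 78.4°, sin 78.4°) = (0.20108, 0.97958) and n = (−sin 78.4°, cos 78.4°) = (-0.97958, 0.20108). J is at the origin and M lies 51.5 along u from J, so M = 51.5·u = (10.356, 50.448). Tangency of A1 to both parallel lines with radius 11.0 puts H and N at J ± 11.0·n: H = (-10.775, 2.2119), N = (10.775, -2.2119). Equal radii place T and G the same way about M: T = M + 11.0·n = (-0.41981, 52.660), G = M − 11.0·n = (21.131, 48.236). Then |JT| = |T − J| = 52.662.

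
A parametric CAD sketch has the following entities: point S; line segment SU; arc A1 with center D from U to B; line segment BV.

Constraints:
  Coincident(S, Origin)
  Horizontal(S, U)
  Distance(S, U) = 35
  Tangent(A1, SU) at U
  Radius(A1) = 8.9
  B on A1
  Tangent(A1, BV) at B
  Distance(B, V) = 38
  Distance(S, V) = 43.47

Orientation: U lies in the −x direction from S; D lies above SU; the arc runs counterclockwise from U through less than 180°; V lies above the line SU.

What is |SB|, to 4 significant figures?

27.28

S is at the origin; S and U share the same y with |SU| = 35.0 and U on the −x side, so U = (-35.00, 0.000). Tangency of A1 to SU means the radius DU is perpendicular to SU, so D = U + (0, 8.9) = (-35.00, 8.900). Since DB ⟂ BV (tangency), |DV| = √(8.9² + 38.0²) = 39.03 regardless of where B sits on A1. So V lies on both circle(S, 43.47) and circle(D, 39.03); the above-SU intersection is V = (-13.35, 41.37). B is the foot of the tangent from V: B = (-26.66, 5.781).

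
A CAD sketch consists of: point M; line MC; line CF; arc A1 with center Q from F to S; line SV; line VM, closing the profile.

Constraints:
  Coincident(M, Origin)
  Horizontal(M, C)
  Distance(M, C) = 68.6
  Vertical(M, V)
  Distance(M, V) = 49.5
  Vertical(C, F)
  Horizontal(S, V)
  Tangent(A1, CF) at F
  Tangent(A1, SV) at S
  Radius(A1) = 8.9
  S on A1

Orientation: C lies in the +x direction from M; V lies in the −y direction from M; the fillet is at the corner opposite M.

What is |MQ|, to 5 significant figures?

72.197

MV is vertical with |MV| = 49.5 and V on the −y side, so V = (0.0000, -49.500). The virtual corner opposite M is at (68.600, -49.500). Tangency of A1 to CF means the radius QF is perpendicular to CF and since A1 is tangent to SV there, QS ⟂ SV, with radius 8.9, so the center Q sits 8.9 in from both sides at Q = (59.700, -40.600). Then |MQ| = |Q − M| = 72.197.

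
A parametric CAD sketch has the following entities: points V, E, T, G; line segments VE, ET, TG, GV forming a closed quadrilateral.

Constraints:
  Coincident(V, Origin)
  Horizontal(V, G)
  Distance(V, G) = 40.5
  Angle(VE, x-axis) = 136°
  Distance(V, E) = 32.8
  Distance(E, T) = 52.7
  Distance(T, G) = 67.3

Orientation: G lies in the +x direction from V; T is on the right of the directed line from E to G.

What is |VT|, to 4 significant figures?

35.79

V is at the origin; VG is horizontal with |VG| = 40.5 and G in +x, so G = (40.5, 0). VE runs at 136.0° with |VE| = 32.8, so E = (-23.59, 22.78). T is determined by |ET| = 52.7 and |TG| = 67.3 together: it lies at the intersection of circle(E, 52.7) and circle(G, 67.3). With |EG| = 68.02, the foot of the radical line on EG is 21.13 from E and the perpendicular offset is √(52.7² − 21.13²) = 48.28. Taking the right-of-EG solution: T = (-19.85, -29.78).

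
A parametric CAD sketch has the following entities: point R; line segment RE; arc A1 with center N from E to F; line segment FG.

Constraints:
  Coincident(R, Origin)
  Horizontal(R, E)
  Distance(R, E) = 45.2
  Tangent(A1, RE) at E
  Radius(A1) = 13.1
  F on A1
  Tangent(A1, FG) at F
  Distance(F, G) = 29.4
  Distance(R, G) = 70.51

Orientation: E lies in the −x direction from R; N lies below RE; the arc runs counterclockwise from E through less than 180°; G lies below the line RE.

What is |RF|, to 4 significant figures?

59.98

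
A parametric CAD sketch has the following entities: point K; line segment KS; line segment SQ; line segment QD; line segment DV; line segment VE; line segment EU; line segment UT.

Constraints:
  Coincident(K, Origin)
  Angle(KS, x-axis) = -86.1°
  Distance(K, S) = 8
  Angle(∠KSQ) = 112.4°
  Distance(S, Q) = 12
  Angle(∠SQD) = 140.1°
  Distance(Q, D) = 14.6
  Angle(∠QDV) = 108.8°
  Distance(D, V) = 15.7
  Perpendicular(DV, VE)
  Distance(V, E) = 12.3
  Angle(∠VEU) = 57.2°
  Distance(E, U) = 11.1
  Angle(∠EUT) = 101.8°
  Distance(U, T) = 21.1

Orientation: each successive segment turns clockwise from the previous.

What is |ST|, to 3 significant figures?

41.0

∠VEU = 57.2° gives EU at -118° from the x-axis; with |EU| = 11.1, U = (-18.7, -2.95). ∠EUT = 101.8° gives UT at 164° from the x-axis; with |UT| = 21.1, T = (-39.0, 2.79). Then |ST| = |T − S| = 41.0.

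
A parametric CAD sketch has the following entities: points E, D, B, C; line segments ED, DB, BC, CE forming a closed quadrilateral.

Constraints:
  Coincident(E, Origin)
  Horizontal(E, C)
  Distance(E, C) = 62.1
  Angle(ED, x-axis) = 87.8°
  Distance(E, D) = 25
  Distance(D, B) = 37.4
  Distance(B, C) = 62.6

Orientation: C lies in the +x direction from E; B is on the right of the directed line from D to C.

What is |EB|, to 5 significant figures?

12.440

Checks: |DB| = 37.40 ✓; |BC| = 62.60 ✓.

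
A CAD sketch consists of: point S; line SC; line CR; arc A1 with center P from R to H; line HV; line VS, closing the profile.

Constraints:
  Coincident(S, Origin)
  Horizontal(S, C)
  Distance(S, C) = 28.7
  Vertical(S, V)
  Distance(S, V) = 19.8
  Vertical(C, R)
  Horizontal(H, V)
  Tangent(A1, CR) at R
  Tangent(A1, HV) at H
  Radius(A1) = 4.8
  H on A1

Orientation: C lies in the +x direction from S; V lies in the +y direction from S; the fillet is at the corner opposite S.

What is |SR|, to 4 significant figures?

32.38

S is at the origin; SC is horizontal with |SC| = 28.7 and C on the +x side, so C = (28.70, 0.000). SV is vertical with |SV| = 19.8 and V on the +y side, so V = (0.000, 19.80). The virtual corner opposite S is at (28.70, 19.80). The tangent condition forces PR to be normal to CR and A1 meets HV tangentially, so PH is at right angles to HV, with radius 4.8, so the center P sits 4.8 in from both sides at P = (23.90, 15.00). That places the tangent points at R = (28.70, 15.00) on CR and H = (23.90, 19.80) on HV. Then |SR| = |R − S| = 32.38.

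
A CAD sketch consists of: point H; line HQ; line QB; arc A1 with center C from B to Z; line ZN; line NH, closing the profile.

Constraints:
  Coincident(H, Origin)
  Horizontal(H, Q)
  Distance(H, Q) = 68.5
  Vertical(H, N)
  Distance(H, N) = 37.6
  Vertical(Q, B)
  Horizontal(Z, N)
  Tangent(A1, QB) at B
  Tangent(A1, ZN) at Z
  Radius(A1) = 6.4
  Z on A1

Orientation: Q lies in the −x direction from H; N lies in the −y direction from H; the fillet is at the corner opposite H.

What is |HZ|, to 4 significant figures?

72.60

The virtual corner opposite H is at (-68.50, -37.60). Tangency of A1 to QB means the radius CB is perpendicular to QB and tangency of A1 to ZN means the radius CZ is perpendicular to ZN, with radius 6.4, so the center C sits 6.4 in from both sides at C = (-62.10, -31.20). That places the tangent points at B = (-68.50, -31.20) on QB and Z = (-62.10, -37.60) on ZN. Then |HZ| = |Z − H| = 72.60.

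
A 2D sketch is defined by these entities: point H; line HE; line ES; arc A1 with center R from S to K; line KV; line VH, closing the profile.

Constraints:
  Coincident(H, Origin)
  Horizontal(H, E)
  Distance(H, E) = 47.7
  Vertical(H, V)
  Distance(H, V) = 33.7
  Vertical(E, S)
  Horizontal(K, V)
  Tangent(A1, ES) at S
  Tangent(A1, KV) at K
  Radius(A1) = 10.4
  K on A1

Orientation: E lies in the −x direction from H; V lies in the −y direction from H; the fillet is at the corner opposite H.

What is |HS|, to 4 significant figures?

53.09

The virtual corner opposite H is at (-47.70, -33.70). The tangent condition forces RS to be normal to ES and the tangent condition forces RK to be normal to KV, with radius 10.4, so the center R sits 10.4 in from both sides at R = (-37.30, -23.30). That places the tangent points at S = (-47.70, -23.30) on ES and K = (-37.30, -33.70) on KV. Then |HS| = |S − H| = 53.09.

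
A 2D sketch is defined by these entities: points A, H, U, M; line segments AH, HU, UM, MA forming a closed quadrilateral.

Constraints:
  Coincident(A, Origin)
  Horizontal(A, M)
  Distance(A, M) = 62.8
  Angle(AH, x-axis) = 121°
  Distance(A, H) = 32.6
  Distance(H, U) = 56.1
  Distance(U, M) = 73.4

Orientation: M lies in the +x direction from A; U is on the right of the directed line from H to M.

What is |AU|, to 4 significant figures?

27.54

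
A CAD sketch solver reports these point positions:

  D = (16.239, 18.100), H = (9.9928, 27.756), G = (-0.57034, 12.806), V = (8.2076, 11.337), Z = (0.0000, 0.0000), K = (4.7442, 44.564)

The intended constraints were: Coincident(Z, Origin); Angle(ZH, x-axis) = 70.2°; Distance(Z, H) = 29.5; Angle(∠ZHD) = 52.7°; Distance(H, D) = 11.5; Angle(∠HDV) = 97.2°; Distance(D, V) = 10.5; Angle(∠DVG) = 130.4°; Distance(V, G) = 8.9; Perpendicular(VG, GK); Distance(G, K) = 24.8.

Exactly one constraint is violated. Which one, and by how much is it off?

Distance(G, K) = 24.8 — off by 7.40.

Z = (0.00, 0.00) ✓; ZH at 70.20° ✓; |ZH| = 29.50 ✓; ∠ZHD = 52.70° ✓; |HD| = 11.50 ✓; ∠HDV = 97.20° ✓; |DV| = 10.50 ✓; ∠DVG = 130.4° ✓; |VG| = 8.900 ✓; ∠(VG, GK) = 90.00° ✓; |GK| = 32.20 ✗.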